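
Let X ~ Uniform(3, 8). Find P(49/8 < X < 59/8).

P(49/8 < X < 59/8) = ∫_{49/8}^{59/8} f(x) dx
where f(x) = \frac{1}{5}
= \frac{1}{4}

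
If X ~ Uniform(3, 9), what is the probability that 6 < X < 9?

P(6 < X < 9) = ∫_{6}^{9} f(x) dx
where f(x) = \frac{1}{6}
= \frac{1}{2}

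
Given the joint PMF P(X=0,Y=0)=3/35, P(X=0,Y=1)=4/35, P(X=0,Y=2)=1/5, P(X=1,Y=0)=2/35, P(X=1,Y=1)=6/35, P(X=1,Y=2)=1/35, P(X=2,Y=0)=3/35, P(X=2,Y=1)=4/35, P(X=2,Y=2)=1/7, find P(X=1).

P(X=1) = P(X=1,Y=0) + P(X=1,Y=1) + P(X=1,Y=2)
= 2/35 + 6/35 + 1/35
= 9/35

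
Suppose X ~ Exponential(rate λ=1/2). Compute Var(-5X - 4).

For X ~ Exponential(rate λ=1/2):
Var(X) = 4
Var(-5X - 4) = (-5)² × Var(X) = 25 × 4 = 100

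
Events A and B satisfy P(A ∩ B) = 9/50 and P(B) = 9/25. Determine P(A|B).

P(A|B) = P(A ∩ B) / P(B)
= (9/50) / (9/25)
= 1/2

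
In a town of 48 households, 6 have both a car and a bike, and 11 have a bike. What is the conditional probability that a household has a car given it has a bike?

P(A ∩ B) = 6/48 = 1/8
P(B) = 11/48
P(A|B) = P(A ∩ B) / P(B) = (1/8) / (11/48) = 6/11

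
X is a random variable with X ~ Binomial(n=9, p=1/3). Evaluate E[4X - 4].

For X ~ Binomial(n=9, p=1/3):
E[X] = 3
E[4X - 4] = 4 × E[X] - 4 = 8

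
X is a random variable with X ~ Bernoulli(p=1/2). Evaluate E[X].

For X ~ Bernoulli(p=1/2), the expected value is:
E[X] = \frac{1}{2}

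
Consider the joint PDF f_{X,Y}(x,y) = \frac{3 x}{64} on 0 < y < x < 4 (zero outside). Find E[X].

f_X(x) = ∫_0^x \frac{3 x}{64} dy = \frac{3 x^{2}}{64}
E[X] = ∫_0^4 x × (\frac{3 x^{2}}{64}) dx = 3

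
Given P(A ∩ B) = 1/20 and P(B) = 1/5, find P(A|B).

P(A|B) = P(A ∩ B) / P(B)
= (1/20) / (1/5)
= 1/4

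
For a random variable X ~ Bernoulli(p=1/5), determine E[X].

For X ~ Bernoulli(p=1/5), the expected value is:
E[X] = \frac{1}{5}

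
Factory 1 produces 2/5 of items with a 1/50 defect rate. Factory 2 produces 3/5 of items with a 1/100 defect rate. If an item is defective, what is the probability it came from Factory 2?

Using Bayes' theorem:
P(F1) = 2/5, P(D|F1) = 1/50
P(F2) = 3/5, P(D|F2) = 1/100
P(D) = P(D|F1)P(F1) + P(D|F2)P(F2)
     = \frac{7}{500}
P(F2|D) = P(D|F2)P(F2) / P(D)
= \frac{3}{7}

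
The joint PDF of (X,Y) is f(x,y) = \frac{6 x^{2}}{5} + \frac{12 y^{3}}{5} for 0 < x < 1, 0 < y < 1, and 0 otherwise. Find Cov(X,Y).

E[XY] = ∫∫ xy × f(x,y) dx dy = \frac{39}{100}
E[X] = \frac{3}{5}
E[Y] = \frac{17}{25}
Cov(X,Y) = E[XY] - E[X]E[Y] = - \frac{9}{500}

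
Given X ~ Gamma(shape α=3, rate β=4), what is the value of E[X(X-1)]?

E[X(X-1)] = E[X² - X] = E[X²] - E[X]
E[X] = \frac{3}{4}
E[X²] = Var(X) + (E[X])² = \frac{3}{16} + (\frac{3}{4})² = \frac{3}{4}
E[X(X-1)] = \frac{3}{4} - \frac{3}{4} = 0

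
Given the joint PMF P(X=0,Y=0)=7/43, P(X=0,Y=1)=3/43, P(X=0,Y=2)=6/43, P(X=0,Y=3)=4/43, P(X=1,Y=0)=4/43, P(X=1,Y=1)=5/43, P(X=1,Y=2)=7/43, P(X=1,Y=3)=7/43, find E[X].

First find marginal of X:
P(X=0) = 20/43
P(X=1) = 23/43
E[X] = 0 × 20/43 + 1 × 23/43 = 23/43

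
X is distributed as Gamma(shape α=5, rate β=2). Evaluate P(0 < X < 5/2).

P(0 < X < 5/2) = ∫_{0}^{5/2} f(x) dx
where f(x) = \frac{4 x^{4} e^{- 2 x}}{3}
= 1 - \frac{523}{8 e^{5}}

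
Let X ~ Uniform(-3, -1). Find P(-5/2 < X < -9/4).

P(-5/2 < X < -9/4) = ∫_{-5/2}^{-9/4} f(x) dx
where f(x) = \frac{1}{2}
= \frac{1}{8}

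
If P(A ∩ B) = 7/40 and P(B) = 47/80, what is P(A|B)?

P(A|B) = P(A ∩ B) / P(B)
= (7/40) / (47/80)
= 14/47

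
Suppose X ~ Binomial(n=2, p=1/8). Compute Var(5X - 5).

For X ~ Binomial(n=2, p=1/8):
Var(X) = \frac{7}{32}
Var(5X - 5) = (5)² × Var(X) = 25 × \frac{7}{32} = \frac{175}{32}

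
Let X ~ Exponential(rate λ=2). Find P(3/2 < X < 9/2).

P(3/2 < X < 9/2) = ∫_{3/2}^{9/2} f(x) dx
where f(x) = 2 e^{- 2 x}
= - \frac{1 - e^{6}}{e^{9}}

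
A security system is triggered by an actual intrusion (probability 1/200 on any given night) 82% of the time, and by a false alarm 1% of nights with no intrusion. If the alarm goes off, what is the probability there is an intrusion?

Let D = the rare event, + = positive/flagged.
P(D) = 1/200
P(+|D) = 82/100 = 41/50
P(+|D') = 1/100
P(+) = P(+|D)P(D) + P(+|D')P(D')
     = \frac{41}{50} × \frac{1}{200} + \frac{1}{100} × \frac{199}{200}
     = \frac{281}{20000}
P(D|+) = P(+|D)P(D)/P(+) = \frac{82}{281}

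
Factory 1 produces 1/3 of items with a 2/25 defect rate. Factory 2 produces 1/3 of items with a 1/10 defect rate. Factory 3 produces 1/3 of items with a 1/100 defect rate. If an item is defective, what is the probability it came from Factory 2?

Using Bayes' theorem:
P(F1) = 1/3, P(D|F1) = 2/25
P(F2) = 1/3, P(D|F2) = 1/10
P(F3) = 1/3, P(D|F3) = 1/100
P(D) = P(D|F1)P(F1) + P(D|F2)P(F2) + P(D|F3)P(F3)
     = \frac{19}{300}
P(F2|D) = P(D|F2)P(F2) / P(D)
= \frac{10}{19}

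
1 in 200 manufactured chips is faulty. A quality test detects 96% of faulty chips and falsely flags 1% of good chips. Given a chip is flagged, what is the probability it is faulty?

Let D = the rare event, + = positive/flagged.
P(D) = 1/200
P(+|D) = 96/100 = 24/25
P(+|D') = 1/100
P(+) = P(+|D)P(D) + P(+|D')P(D')
     = \frac{24}{25} × \frac{1}{200} + \frac{1}{100} × \frac{199}{200}
     = \frac{59}{4000}
P(D|+) = P(+|D)P(D)/P(+) = \frac{96}{295}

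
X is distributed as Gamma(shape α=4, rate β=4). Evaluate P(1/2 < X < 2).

P(1/2 < X < 2) = ∫_{1/2}^{2} f(x) dx
where f(x) = \frac{128 x^{3} e^{- 4 x}}{3}
= \frac{-379 + 19 e^{6}}{3 e^{8}}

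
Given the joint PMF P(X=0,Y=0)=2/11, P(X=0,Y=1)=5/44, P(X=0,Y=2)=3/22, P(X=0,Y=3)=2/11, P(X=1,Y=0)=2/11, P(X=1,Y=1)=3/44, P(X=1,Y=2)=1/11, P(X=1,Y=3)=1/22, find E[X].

First find marginal of X:
P(X=0) = 27/44
P(X=1) = 17/44
E[X] = 0 × 27/44 + 1 × 17/44 = 17/44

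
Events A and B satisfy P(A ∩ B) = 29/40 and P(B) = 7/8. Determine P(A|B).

P(A|B) = P(A ∩ B) / P(B)
= (29/40) / (7/8)
= 29/35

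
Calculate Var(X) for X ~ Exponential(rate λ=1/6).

For X ~ Exponential(rate λ=1/6):
Var(X) = 36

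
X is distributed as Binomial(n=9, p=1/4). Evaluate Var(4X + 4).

For X ~ Binomial(n=9, p=1/4):
Var(X) = \frac{27}{16}
Var(4X + 4) = (4)² × Var(X) = 16 × \frac{27}{16} = 27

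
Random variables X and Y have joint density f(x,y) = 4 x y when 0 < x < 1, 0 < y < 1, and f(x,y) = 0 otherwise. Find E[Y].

E[Y] = ∫_0^1 ∫_0^1 y × f(x,y) dx dy
= \frac{2}{3}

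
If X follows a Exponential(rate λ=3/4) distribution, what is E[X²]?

Using the identity E[X²] = Var(X) + (E[X])²:
E[X] = \frac{4}{3}
Var(X) = \frac{16}{9}
E[X²] = \frac{16}{9} + (\frac{4}{3})²
= \frac{32}{9}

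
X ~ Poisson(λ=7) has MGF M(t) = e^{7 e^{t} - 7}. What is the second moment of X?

To find E[X^2], compute M^(2)(0):
M^(1)(t) = 7 e^{t} e^{7 e^{t} - 7}
M^(2)(t) = 49 e^{2 t} e^{7 e^{t} - 7} + 7 e^{t} e^{7 e^{t} - 7}
M^(2)(0) = 56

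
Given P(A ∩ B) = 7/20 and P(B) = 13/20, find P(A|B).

P(A|B) = P(A ∩ B) / P(B)
= (7/20) / (13/20)
= 7/13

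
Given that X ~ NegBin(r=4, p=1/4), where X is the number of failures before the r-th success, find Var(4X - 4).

For X ~ NegBin(r=4, p=1/4), where X is the number of failures before the r-th success:
Var(X) = 48
Var(4X - 4) = (4)² × Var(X) = 16 × 48 = 768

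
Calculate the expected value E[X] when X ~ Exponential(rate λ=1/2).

For X ~ Exponential(rate λ=1/2), the expected value is:
E[X] = 2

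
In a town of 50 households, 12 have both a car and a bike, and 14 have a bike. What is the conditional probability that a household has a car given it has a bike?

P(A ∩ B) = 12/50 = 6/25
P(B) = 14/50 = 7/25
P(A|B) = P(A ∩ B) / P(B) = (6/25) / (7/25) = 6/7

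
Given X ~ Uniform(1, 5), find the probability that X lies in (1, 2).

P(1 < X < 2) = ∫_{1}^{2} f(x) dx
where f(x) = \frac{1}{4}
= \frac{1}{4}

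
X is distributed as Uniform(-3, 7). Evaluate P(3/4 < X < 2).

P(3/4 < X < 2) = ∫_{3/4}^{2} f(x) dx
where f(x) = \frac{1}{10}
= \frac{1}{8}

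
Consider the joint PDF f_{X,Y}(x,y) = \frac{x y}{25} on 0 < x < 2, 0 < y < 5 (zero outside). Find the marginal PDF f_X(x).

f_X(x) = ∫_0^5 f(x,y) dy
= ∫_0^5 \frac{x y}{25} dy
= \frac{x}{2} for 0 < x < 2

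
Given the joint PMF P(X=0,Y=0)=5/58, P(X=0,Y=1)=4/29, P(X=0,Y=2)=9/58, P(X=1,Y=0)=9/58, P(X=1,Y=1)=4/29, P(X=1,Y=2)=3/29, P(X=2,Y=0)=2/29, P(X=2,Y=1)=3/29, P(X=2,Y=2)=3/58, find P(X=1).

P(X=1) = P(X=1,Y=0) + P(X=1,Y=1) + P(X=1,Y=2)
= 9/58 + 4/29 + 3/29
= 23/58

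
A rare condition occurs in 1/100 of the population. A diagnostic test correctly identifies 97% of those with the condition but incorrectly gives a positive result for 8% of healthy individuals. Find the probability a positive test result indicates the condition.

Let D = the rare event, + = positive/flagged.
P(D) = 1/100
P(+|D) = 97/100
P(+|D') = 8/100 = 2/25
P(+) = P(+|D)P(D) + P(+|D')P(D')
     = \frac{97}{100} × \frac{1}{100} + \frac{2}{25} × \frac{99}{100}
     = \frac{889}{10000}
P(D|+) = P(+|D)P(D)/P(+) = \frac{97}{889}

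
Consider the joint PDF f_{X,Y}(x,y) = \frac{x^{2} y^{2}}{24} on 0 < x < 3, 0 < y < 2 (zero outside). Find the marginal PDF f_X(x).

f_X(x) = ∫_0^2 f(x,y) dy
= ∫_0^2 \frac{x^{2} y^{2}}{24} dy
= \frac{x^{2}}{9} for 0 < x < 3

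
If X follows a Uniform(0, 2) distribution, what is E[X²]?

Using the identity E[X²] = Var(X) + (E[X])²:
E[X] = 1
Var(X) = \frac{1}{3}
E[X²] = \frac{1}{3} + (1)²
= \frac{4}{3}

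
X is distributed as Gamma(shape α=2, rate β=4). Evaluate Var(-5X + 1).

For X ~ Gamma(shape α=2, rate β=4):
Var(X) = \frac{1}{8}
Var(-5X + 1) = (-5)² × Var(X) = 25 × \frac{1}{8} = \frac{25}{8}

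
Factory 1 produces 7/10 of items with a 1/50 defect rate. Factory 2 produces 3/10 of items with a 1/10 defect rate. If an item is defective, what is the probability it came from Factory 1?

Using Bayes' theorem:
P(F1) = 7/10, P(D|F1) = 1/50
P(F2) = 3/10, P(D|F2) = 1/10
P(D) = P(D|F1)P(F1) + P(D|F2)P(F2)
     = \frac{11}{250}
P(F1|D) = P(D|F1)P(F1) / P(D)
= \frac{7}{22}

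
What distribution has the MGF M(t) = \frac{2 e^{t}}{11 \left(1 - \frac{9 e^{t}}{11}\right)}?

The MGF M(t) = \frac{2 e^{t}}{11 \left(1 - \frac{9 e^{t}}{11}\right)} is the standard form for the Geometric distribution.
Comparing with the known MGF formula identifies: Geometric(p=2/11), X = trial number of first success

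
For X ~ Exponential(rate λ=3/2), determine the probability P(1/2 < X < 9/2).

P(1/2 < X < 9/2) = ∫_{1/2}^{9/2} f(x) dx
where f(x) = \frac{3 e^{- \frac{3 x}{2}}}{2}
= - \frac{1 - e^{6}}{e^{\frac{27}{4}}}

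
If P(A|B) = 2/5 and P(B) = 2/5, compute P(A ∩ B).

By definition, P(A|B) = P(A ∩ B) / P(B)
So P(A ∩ B) = P(A|B) × P(B)
= 2/5 × 2/5
= 4/25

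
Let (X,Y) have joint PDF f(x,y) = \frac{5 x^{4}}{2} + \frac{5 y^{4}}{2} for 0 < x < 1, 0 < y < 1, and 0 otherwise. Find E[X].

E[X] = ∫_0^1 ∫_0^1 x × f(x,y) dy dx
= ∫_0^1 ∫_0^1 x × (\frac{5 x^{4}}{2} + \frac{5 y^{4}}{2}) dy dx
= \frac{2}{3}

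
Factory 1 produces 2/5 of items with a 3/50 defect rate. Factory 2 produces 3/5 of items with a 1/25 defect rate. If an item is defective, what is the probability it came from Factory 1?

Using Bayes' theorem:
P(F1) = 2/5, P(D|F1) = 3/50
P(F2) = 3/5, P(D|F2) = 1/25
P(D) = P(D|F1)P(F1) + P(D|F2)P(F2)
     = \frac{6}{125}
P(F1|D) = P(D|F1)P(F1) / P(D)
= \frac{1}{2}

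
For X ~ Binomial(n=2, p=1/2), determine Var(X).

For X ~ Binomial(n=2, p=1/2):
Var(X) = \frac{1}{2}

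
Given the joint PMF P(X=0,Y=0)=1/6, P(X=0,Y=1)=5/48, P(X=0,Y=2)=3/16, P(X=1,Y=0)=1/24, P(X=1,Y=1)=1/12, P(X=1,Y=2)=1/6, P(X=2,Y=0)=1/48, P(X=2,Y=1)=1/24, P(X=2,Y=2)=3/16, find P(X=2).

P(X=2) = P(X=2,Y=0) + P(X=2,Y=1) + P(X=2,Y=2)
= 1/48 + 1/24 + 3/16
= 1/4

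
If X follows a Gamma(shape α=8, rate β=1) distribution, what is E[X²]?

Using the identity E[X²] = Var(X) + (E[X])²:
E[X] = 8
Var(X) = 8
E[X²] = 8 + (8)²
= 72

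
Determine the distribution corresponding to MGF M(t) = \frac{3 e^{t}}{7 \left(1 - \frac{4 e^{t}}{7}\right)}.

The MGF M(t) = \frac{3 e^{t}}{7 \left(1 - \frac{4 e^{t}}{7}\right)} is the standard form for the Geometric distribution.
Comparing with the known MGF formula identifies: Geometric(p=3/7), X = trial number of first success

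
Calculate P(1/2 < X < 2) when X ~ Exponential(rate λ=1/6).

P(1/2 < X < 2) = ∫_{1/2}^{2} f(x) dx
where f(x) = \frac{e^{- \frac{x}{6}}}{6}
= - \frac{1}{e^{\frac{1}{3}}} + e^{- \frac{1}{12}}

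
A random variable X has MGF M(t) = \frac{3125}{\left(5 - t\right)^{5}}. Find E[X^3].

To find E[X^3], compute M^(3)(0):
M^(1)(t) = \frac{15625}{\left(5 - t\right)^{6}}
M^(2)(t) = \frac{93750}{\left(5 - t\right)^{7}}
M^(3)(t) = \frac{656250}{\left(5 - t\right)^{8}}
M^(3)(0) = \frac{42}{25}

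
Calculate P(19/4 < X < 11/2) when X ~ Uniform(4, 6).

P(19/4 < X < 11/2) = ∫_{19/4}^{11/2} f(x) dx
where f(x) = \frac{1}{2}
= \frac{3}{8}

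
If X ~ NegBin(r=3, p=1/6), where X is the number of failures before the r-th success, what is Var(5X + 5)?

For X ~ NegBin(r=3, p=1/6), where X is the number of failures before the r-th success:
Var(X) = 90
Var(5X + 5) = (5)² × Var(X) = 25 × 90 = 2250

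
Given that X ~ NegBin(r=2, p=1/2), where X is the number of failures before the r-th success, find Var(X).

For X ~ NegBin(r=2, p=1/2), where X is the number of failures before the r-th success:
Var(X) = 4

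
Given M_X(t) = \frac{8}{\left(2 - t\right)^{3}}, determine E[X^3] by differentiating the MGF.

To find E[X^3], compute M^(3)(0):
M^(1)(t) = \frac{24}{\left(2 - t\right)^{4}}
M^(2)(t) = \frac{96}{\left(2 - t\right)^{5}}
M^(3)(t) = \frac{480}{\left(2 - t\right)^{6}}
M^(3)(0) = \frac{15}{2}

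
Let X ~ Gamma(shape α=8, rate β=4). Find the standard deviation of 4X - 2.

For X ~ Gamma(shape α=8, rate β=4):
Var(X) = \frac{1}{2}
SD(X) = √(Var(X)) = √(\frac{1}{2}) = \frac{\sqrt{2}}{2}
SD(4X - 2) = |4| × SD(X) = 4 × \frac{\sqrt{2}}{2} = 2 \sqrt{2}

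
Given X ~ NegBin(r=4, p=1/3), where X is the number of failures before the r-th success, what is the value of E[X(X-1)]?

E[X(X-1)] = E[X² - X] = E[X²] - E[X]
E[X] = 8
E[X²] = Var(X) + (E[X])² = 24 + (8)² = 88
E[X(X-1)] = 88 - 8 = 80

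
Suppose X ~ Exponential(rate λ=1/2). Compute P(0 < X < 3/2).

P(0 < X < 3/2) = ∫_{0}^{3/2} f(x) dx
where f(x) = \frac{e^{- \frac{x}{2}}}{2}
= 1 - e^{- \frac{3}{4}}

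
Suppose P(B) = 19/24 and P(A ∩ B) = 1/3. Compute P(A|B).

P(A|B) = P(A ∩ B) / P(B)
= (1/3) / (19/24)
= 8/19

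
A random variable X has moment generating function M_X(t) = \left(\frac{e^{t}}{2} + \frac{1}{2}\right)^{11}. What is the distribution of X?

The MGF M(t) = \left(\frac{e^{t}}{2} + \frac{1}{2}\right)^{11} is the standard form for the Binomial distribution.
Comparing with the known MGF formula identifies: Binomial(n=11, p=1/2)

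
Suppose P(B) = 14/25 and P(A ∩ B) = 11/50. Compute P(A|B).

P(A|B) = P(A ∩ B) / P(B)
= (11/50) / (14/25)
= 11/28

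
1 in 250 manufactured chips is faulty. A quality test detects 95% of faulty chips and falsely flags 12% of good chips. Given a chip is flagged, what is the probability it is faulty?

Let D = the rare event, + = positive/flagged.
P(D) = 1/250
P(+|D) = 95/100 = 19/20
P(+|D') = 12/100 = 3/25
P(+) = P(+|D)P(D) + P(+|D')P(D')
     = \frac{19}{20} × \frac{1}{250} + \frac{3}{25} × \frac{249}{250}
     = \frac{3083}{25000}
P(D|+) = P(+|D)P(D)/P(+) = \frac{95}{3083}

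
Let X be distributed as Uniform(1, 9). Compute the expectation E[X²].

Using the identity E[X²] = Var(X) + (E[X])²:
E[X] = 5
Var(X) = \frac{16}{3}
E[X²] = \frac{16}{3} + (5)²
= \frac{91}{3}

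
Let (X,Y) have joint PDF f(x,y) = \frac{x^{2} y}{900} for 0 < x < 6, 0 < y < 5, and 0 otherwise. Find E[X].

f_X(x) = ∫_0^5 \frac{x^{2} y}{900} dy = \frac{x^{2}}{72}
E[X] = ∫_0^6 x × (\frac{x^{2}}{72}) dx = \frac{9}{2}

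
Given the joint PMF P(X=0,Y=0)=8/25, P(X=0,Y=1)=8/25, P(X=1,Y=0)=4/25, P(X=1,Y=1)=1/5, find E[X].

First find marginal of X:
P(X=0) = 16/25
P(X=1) = 9/25
E[X] = 0 × 16/25 + 1 × 9/25 = 9/25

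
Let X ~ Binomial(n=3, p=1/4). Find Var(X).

For X ~ Binomial(n=3, p=1/4):
Var(X) = \frac{9}{16}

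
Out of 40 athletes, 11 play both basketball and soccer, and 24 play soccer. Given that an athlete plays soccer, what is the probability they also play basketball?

P(A ∩ B) = 11/40
P(B) = 24/40 = 3/5
P(A|B) = P(A ∩ B) / P(B) = (11/40) / (3/5) = 11/24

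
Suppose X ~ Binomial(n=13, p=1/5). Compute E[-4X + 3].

For X ~ Binomial(n=13, p=1/5):
E[X] = \frac{13}{5}
E[-4X + 3] = -4 × E[X] + 3 = - \frac{37}{5}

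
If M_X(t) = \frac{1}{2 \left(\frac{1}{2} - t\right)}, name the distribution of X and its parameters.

The MGF M(t) = \frac{1}{2 \left(\frac{1}{2} - t\right)} is the standard form for the Exponential distribution.
Comparing with the known MGF formula identifies: Exponential(rate λ=1/2)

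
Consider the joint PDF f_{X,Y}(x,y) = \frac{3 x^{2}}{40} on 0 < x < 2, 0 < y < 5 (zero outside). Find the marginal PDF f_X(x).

f_X(x) = ∫_0^5 f(x,y) dy
= ∫_0^5 \frac{3 x^{2}}{40} dy
= \frac{3 x^{2}}{8} for 0 < x < 2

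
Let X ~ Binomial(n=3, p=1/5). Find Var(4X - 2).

For X ~ Binomial(n=3, p=1/5):
Var(X) = \frac{12}{25}
Var(4X - 2) = (4)² × Var(X) = 16 × \frac{12}{25} = \frac{192}{25}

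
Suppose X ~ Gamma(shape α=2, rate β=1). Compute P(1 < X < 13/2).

P(1 < X < 13/2) = ∫_{1}^{13/2} f(x) dx
where f(x) = x e^{- x}
= - \frac{15}{2 e^{\frac{13}{2}}} + \frac{2}{e}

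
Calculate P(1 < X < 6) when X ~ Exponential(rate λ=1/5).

P(1 < X < 6) = ∫_{1}^{6} f(x) dx
where f(x) = \frac{e^{- \frac{x}{5}}}{5}
= - \frac{1 - e}{e^{\frac{6}{5}}}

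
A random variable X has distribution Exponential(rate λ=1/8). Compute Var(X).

For X ~ Exponential(rate λ=1/8):
Var(X) = 64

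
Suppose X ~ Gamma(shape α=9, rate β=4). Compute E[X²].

Using the identity E[X²] = Var(X) + (E[X])²:
E[X] = \frac{9}{4}
Var(X) = \frac{9}{16}
E[X²] = \frac{9}{16} + (\frac{9}{4})²
= \frac{45}{8}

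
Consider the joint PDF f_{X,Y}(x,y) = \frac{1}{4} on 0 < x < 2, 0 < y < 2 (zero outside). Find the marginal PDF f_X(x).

f_X(x) = ∫_0^2 f(x,y) dy
= ∫_0^2 \frac{1}{4} dy
= \frac{1}{2} for 0 < x < 2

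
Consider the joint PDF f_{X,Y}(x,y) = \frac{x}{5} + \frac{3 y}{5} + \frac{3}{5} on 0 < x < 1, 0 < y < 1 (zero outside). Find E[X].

E[X] = ∫_0^1 ∫_0^1 x × f(x,y) dy dx
= ∫_0^1 ∫_0^1 x × (\frac{x}{5} + \frac{3 y}{5} + \frac{3}{5}) dy dx
= \frac{31}{60}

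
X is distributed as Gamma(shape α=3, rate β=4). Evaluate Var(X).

For X ~ Gamma(shape α=3, rate β=4):
Var(X) = \frac{3}{16}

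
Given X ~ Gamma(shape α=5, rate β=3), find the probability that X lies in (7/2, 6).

P(7/2 < X < 6) = ∫_{7/2}^{6} f(x) dx
where f(x) = \frac{81 x^{4} e^{- 3 x}}{8}
= - \frac{5527}{e^{18}} + \frac{98051}{128 e^{\frac{21}{2}}}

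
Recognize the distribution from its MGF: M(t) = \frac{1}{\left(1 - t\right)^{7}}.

The MGF M(t) = \frac{1}{\left(1 - t\right)^{7}} is the standard form for the Gamma distribution.
Comparing with the known MGF formula identifies: Gamma(shape α=7, rate β=1)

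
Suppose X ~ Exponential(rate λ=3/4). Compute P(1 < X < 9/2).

P(1 < X < 9/2) = ∫_{1}^{9/2} f(x) dx
where f(x) = \frac{3 e^{- \frac{3 x}{4}}}{4}
= - \frac{1}{e^{\frac{27}{8}}} + e^{- \frac{3}{4}}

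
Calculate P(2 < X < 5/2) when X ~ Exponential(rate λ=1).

P(2 < X < 5/2) = ∫_{2}^{5/2} f(x) dx
where f(x) = e^{- x}
= - \frac{1}{e^{\frac{5}{2}}} + e^{-2}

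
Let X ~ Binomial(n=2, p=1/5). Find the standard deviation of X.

For X ~ Binomial(n=2, p=1/5):
Var(X) = \frac{8}{25}
SD(X) = √(Var(X)) = √(\frac{8}{25}) = \frac{2 \sqrt{2}}{5}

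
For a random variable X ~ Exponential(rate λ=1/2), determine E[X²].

Using the identity E[X²] = Var(X) + (E[X])²:
E[X] = 2
Var(X) = 4
E[X²] = 4 + (2)²
= 8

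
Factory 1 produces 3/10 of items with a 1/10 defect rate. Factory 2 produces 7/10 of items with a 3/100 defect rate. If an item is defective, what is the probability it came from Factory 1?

Using Bayes' theorem:
P(F1) = 3/10, P(D|F1) = 1/10
P(F2) = 7/10, P(D|F2) = 3/100
P(D) = P(D|F1)P(F1) + P(D|F2)P(F2)
     = \frac{51}{1000}
P(F1|D) = P(D|F1)P(F1) / P(D)
= \frac{10}{17}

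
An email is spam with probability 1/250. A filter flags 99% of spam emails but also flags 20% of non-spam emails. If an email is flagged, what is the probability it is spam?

Let D = the rare event, + = positive/flagged.
P(D) = 1/250
P(+|D) = 99/100
P(+|D') = 20/100 = 1/5
P(+) = P(+|D)P(D) + P(+|D')P(D')
     = \frac{99}{100} × \frac{1}{250} + \frac{1}{5} × \frac{249}{250}
     = \frac{5079}{25000}
P(D|+) = P(+|D)P(D)/P(+) = \frac{33}{1693}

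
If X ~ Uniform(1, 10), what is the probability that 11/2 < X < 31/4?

P(11/2 < X < 31/4) = ∫_{11/2}^{31/4} f(x) dx
where f(x) = \frac{1}{9}
= \frac{1}{4}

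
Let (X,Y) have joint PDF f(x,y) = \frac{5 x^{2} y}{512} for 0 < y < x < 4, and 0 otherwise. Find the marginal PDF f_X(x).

f_X(x) = ∫_0^x \frac{5 x^{2} y}{512} dy = \frac{5 x^{4}}{1024}
for 0 < x < 4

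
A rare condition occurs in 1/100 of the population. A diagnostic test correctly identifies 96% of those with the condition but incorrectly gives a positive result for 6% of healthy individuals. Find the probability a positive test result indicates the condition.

Let D = the rare event, + = positive/flagged.
P(D) = 1/100
P(+|D) = 96/100 = 24/25
P(+|D') = 6/100 = 3/50
P(+) = P(+|D)P(D) + P(+|D')P(D')
     = \frac{24}{25} × \frac{1}{100} + \frac{3}{50} × \frac{99}{100}
     = \frac{69}{1000}
P(D|+) = P(+|D)P(D)/P(+) = \frac{16}{115}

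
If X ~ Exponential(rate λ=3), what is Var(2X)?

For X ~ Exponential(rate λ=3):
Var(X) = \frac{1}{9}
Var(2X) = (2)² × Var(X) = 4 × \frac{1}{9} = \frac{4}{9}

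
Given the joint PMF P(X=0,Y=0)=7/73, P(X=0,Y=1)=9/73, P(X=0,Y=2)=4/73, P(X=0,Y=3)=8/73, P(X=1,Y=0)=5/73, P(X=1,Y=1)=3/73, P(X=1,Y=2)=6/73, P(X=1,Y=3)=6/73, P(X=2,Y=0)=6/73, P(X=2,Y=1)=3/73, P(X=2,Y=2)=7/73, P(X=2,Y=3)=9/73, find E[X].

First find marginal of X:
P(X=0) = 28/73
P(X=1) = 20/73
P(X=2) = 25/73
E[X] = 0 × 28/73 + 1 × 20/73 + 2 × 25/73 = 70/73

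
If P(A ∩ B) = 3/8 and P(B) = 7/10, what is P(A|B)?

P(A|B) = P(A ∩ B) / P(B)
= (3/8) / (7/10)
= 15/28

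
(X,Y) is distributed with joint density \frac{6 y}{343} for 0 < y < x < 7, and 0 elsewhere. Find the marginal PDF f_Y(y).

f_Y(y) = ∫_y^7 \frac{6 y}{343} dx = \frac{6 y \left(7 - y\right)}{343}
for 0 < y < 7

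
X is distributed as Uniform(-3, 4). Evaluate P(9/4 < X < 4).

P(9/4 < X < 4) = ∫_{9/4}^{4} f(x) dx
where f(x) = \frac{1}{7}
= \frac{1}{4}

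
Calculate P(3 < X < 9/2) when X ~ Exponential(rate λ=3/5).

P(3 < X < 9/2) = ∫_{3}^{9/2} f(x) dx
where f(x) = \frac{3 e^{- \frac{3 x}{5}}}{5}
= - \frac{1}{e^{\frac{27}{10}}} + e^{- \frac{9}{5}}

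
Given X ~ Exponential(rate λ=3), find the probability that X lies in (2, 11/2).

P(2 < X < 11/2) = ∫_{2}^{11/2} f(x) dx
where f(x) = 3 e^{- 3 x}
= - \frac{1}{e^{\frac{33}{2}}} + e^{-6}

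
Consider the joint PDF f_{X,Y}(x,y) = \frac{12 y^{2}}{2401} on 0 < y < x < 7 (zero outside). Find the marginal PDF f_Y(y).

f_Y(y) = ∫_y^7 \frac{12 y^{2}}{2401} dx = \frac{12 y^{2} \left(7 - y\right)}{2401}
for 0 < y < 7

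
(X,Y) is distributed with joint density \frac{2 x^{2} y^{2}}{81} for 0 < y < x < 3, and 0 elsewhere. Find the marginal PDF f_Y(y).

f_Y(y) = ∫_y^3 \frac{2 x^{2} y^{2}}{81} dx = \frac{2 y^{2} \left(27 - y^{3}\right)}{243}
for 0 < y < 3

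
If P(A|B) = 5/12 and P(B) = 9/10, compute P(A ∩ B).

By definition, P(A|B) = P(A ∩ B) / P(B)
So P(A ∩ B) = P(A|B) × P(B)
= 5/12 × 9/10
= 3/8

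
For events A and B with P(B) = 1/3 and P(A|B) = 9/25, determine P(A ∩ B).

By definition, P(A|B) = P(A ∩ B) / P(B)
So P(A ∩ B) = P(A|B) × P(B)
= 9/25 × 1/3
= 3/25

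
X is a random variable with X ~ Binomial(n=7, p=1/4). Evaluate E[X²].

Using the identity E[X²] = Var(X) + (E[X])²:
E[X] = \frac{7}{4}
Var(X) = \frac{21}{16}
E[X²] = \frac{21}{16} + (\frac{7}{4})²
= \frac{35}{8}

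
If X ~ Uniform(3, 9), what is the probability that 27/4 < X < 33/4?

P(27/4 < X < 33/4) = ∫_{27/4}^{33/4} f(x) dx
where f(x) = \frac{1}{6}
= \frac{1}{4}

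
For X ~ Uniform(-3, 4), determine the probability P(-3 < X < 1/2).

P(-3 < X < 1/2) = ∫_{-3}^{1/2} f(x) dx
where f(x) = \frac{1}{7}
= \frac{1}{2}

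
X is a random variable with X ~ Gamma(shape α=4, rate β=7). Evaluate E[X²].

Using the identity E[X²] = Var(X) + (E[X])²:
E[X] = \frac{4}{7}
Var(X) = \frac{4}{49}
E[X²] = \frac{4}{49} + (\frac{4}{7})²
= \frac{20}{49}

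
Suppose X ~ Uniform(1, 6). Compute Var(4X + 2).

For X ~ Uniform(1, 6):
Var(X) = \frac{25}{12}
Var(4X + 2) = (4)² × Var(X) = 16 × \frac{25}{12} = \frac{100}{3}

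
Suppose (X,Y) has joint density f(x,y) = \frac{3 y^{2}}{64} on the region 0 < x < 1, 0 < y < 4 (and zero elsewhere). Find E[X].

f_X(x) = ∫_0^4 \frac{3 y^{2}}{64} dy = 1
E[X] = ∫_0^1 x × (1) dx = \frac{1}{2}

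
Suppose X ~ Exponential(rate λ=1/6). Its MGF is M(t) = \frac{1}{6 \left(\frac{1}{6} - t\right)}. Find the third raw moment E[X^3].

To find E[X^3], compute M^(3)(0):
M^(1)(t) = \frac{1}{6 \left(\frac{1}{6} - t\right)^{2}}
M^(2)(t) = \frac{1}{3 \left(\frac{1}{6} - t\right)^{3}}
M^(3)(t) = \frac{1}{\left(\frac{1}{6} - t\right)^{4}}
M^(3)(0) = 1296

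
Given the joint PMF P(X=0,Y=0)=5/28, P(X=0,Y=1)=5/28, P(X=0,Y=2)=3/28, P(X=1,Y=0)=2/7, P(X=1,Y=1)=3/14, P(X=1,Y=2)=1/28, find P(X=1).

P(X=1) = P(X=1,Y=0) + P(X=1,Y=1) + P(X=1,Y=2)
= 2/7 + 3/14 + 1/28
= 15/28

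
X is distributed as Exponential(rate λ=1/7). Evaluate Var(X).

For X ~ Exponential(rate λ=1/7):
Var(X) = 49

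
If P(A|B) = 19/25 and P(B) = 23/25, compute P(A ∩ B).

By definition, P(A|B) = P(A ∩ B) / P(B)
So P(A ∩ B) = P(A|B) × P(B)
= 19/25 × 23/25
= 437/625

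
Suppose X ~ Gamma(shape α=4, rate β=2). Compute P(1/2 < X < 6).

P(1/2 < X < 6) = ∫_{1/2}^{6} f(x) dx
where f(x) = \frac{8 x^{3} e^{- 2 x}}{3}
= \frac{-1119 + 8 e^{11}}{3 e^{12}}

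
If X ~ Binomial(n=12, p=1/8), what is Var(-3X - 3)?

For X ~ Binomial(n=12, p=1/8):
Var(X) = \frac{21}{16}
Var(-3X - 3) = (-3)² × Var(X) = 9 × \frac{21}{16} = \frac{189}{16}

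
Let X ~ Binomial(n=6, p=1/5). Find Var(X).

For X ~ Binomial(n=6, p=1/5):
Var(X) = \frac{24}{25}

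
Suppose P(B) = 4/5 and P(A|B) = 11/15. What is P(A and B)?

By definition, P(A|B) = P(A ∩ B) / P(B)
So P(A ∩ B) = P(A|B) × P(B)
= 11/15 × 4/5
= 44/75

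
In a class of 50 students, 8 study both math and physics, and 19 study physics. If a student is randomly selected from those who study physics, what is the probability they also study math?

P(A ∩ B) = 8/50 = 4/25
P(B) = 19/50
P(A|B) = P(A ∩ B) / P(B) = (4/25) / (19/50) = 8/19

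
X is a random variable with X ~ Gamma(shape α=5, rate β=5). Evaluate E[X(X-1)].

E[X(X-1)] = E[X² - X] = E[X²] - E[X]
E[X] = 1
E[X²] = Var(X) + (E[X])² = \frac{1}{5} + (1)² = \frac{6}{5}
E[X(X-1)] = \frac{6}{5} - 1 = \frac{1}{5}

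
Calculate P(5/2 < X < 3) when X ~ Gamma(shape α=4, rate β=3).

P(5/2 < X < 3) = ∫_{5/2}^{3} f(x) dx
where f(x) = \frac{27 x^{3} e^{- 3 x}}{2}
= - \frac{172}{e^{9}} + \frac{1711}{16 e^{\frac{15}{2}}}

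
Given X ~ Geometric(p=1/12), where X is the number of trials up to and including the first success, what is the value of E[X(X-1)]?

E[X(X-1)] = E[X² - X] = E[X²] - E[X]
E[X] = 12
E[X²] = Var(X) + (E[X])² = 132 + (12)² = 276
E[X(X-1)] = 276 - 12 = 264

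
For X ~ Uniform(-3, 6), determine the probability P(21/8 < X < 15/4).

P(21/8 < X < 15/4) = ∫_{21/8}^{15/4} f(x) dx
where f(x) = \frac{1}{9}
= \frac{1}{8}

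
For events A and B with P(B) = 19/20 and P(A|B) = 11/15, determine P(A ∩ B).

By definition, P(A|B) = P(A ∩ B) / P(B)
So P(A ∩ B) = P(A|B) × P(B)
= 11/15 × 19/20
= 209/300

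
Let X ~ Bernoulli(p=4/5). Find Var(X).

For X ~ Bernoulli(p=4/5):
Var(X) = \frac{4}{25}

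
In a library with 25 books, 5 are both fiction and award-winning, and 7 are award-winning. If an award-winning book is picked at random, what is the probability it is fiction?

P(A ∩ B) = 5/25 = 1/5
P(B) = 7/25
P(A|B) = P(A ∩ B) / P(B) = (1/5) / (7/25) = 5/7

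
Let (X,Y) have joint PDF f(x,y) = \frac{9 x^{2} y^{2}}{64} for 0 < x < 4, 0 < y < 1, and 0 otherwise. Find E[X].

f_X(x) = ∫_0^1 \frac{9 x^{2} y^{2}}{64} dy = \frac{3 x^{2}}{64}
E[X] = ∫_0^4 x × (\frac{3 x^{2}}{64}) dx = 3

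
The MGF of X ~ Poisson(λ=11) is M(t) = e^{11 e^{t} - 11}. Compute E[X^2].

To find E[X^2], compute M^(2)(0):
M^(1)(t) = 11 e^{t} e^{11 e^{t} - 11}
M^(2)(t) = 121 e^{2 t} e^{11 e^{t} - 11} + 11 e^{t} e^{11 e^{t} - 11}
M^(2)(0) = 132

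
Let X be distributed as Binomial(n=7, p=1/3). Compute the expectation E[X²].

Using the identity E[X²] = Var(X) + (E[X])²:
E[X] = \frac{7}{3}
Var(X) = \frac{14}{9}
E[X²] = \frac{14}{9} + (\frac{7}{3})²
= 7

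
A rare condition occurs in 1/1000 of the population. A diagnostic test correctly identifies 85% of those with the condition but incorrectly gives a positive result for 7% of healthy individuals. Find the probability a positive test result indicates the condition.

Let D = the rare event, + = positive/flagged.
P(D) = 1/1000
P(+|D) = 85/100 = 17/20
P(+|D') = 7/100
P(+) = P(+|D)P(D) + P(+|D')P(D')
     = \frac{17}{20} × \frac{1}{1000} + \frac{7}{100} × \frac{999}{1000}
     = \frac{3539}{50000}
P(D|+) = P(+|D)P(D)/P(+) = \frac{85}{7078}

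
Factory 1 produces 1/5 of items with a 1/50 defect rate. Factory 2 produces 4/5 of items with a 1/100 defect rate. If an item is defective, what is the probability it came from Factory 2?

Using Bayes' theorem:
P(F1) = 1/5, P(D|F1) = 1/50
P(F2) = 4/5, P(D|F2) = 1/100
P(D) = P(D|F1)P(F1) + P(D|F2)P(F2)
     = \frac{3}{250}
P(F2|D) = P(D|F2)P(F2) / P(D)
= \frac{2}{3}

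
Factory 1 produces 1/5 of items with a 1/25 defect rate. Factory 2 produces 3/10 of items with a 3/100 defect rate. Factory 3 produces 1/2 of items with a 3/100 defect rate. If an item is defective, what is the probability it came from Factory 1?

Using Bayes' theorem:
P(F1) = 1/5, P(D|F1) = 1/25
P(F2) = 3/10, P(D|F2) = 3/100
P(F3) = 1/2, P(D|F3) = 3/100
P(D) = P(D|F1)P(F1) + P(D|F2)P(F2) + P(D|F3)P(F3)
     = \frac{4}{125}
P(F1|D) = P(D|F1)P(F1) / P(D)
= \frac{1}{4}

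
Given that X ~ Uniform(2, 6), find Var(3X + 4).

For X ~ Uniform(2, 6):
Var(X) = \frac{4}{3}
Var(3X + 4) = (3)² × Var(X) = 9 × \frac{4}{3} = 12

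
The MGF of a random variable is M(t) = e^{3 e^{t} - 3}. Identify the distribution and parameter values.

The MGF M(t) = e^{3 e^{t} - 3} is the standard form for the Poisson distribution.
Comparing with the known MGF formula identifies: Poisson(λ=3)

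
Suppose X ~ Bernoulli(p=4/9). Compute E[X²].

Using the identity E[X²] = Var(X) + (E[X])²:
E[X] = \frac{4}{9}
Var(X) = \frac{20}{81}
E[X²] = \frac{20}{81} + (\frac{4}{9})²
= \frac{4}{9}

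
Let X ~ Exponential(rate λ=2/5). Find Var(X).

For X ~ Exponential(rate λ=2/5):
Var(X) = \frac{25}{4}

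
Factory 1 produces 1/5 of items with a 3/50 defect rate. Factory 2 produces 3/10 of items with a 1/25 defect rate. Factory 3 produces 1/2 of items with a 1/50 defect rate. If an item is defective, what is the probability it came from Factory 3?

Using Bayes' theorem:
P(F1) = 1/5, P(D|F1) = 3/50
P(F2) = 3/10, P(D|F2) = 1/25
P(F3) = 1/2, P(D|F3) = 1/50
P(D) = P(D|F1)P(F1) + P(D|F2)P(F2) + P(D|F3)P(F3)
     = \frac{17}{500}
P(F3|D) = P(D|F3)P(F3) / P(D)
= \frac{5}{17}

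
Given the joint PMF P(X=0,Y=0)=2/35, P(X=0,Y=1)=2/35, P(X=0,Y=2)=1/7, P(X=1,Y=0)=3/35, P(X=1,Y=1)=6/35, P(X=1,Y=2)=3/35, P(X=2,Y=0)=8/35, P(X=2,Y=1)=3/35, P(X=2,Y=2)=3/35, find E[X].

First find marginal of X:
P(X=0) = 9/35
P(X=1) = 12/35
P(X=2) = 2/5
E[X] = 0 × 9/35 + 1 × 12/35 + 2 × 2/5 = 8/7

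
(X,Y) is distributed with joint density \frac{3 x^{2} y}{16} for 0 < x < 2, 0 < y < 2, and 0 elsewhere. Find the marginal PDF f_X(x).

f_X(x) = ∫_0^2 f(x,y) dy
= ∫_0^2 \frac{3 x^{2} y}{16} dy
= \frac{3 x^{2}}{8} for 0 < x < 2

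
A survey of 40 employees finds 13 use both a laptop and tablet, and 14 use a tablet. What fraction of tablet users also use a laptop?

P(A ∩ B) = 13/40
P(B) = 14/40 = 7/20
P(A|B) = P(A ∩ B) / P(B) = (13/40) / (7/20) = 13/14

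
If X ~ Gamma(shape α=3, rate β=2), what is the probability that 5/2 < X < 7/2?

P(5/2 < X < 7/2) = ∫_{5/2}^{7/2} f(x) dx
where f(x) = 4 x^{2} e^{- 2 x}
= \frac{-65 + 37 e^{2}}{2 e^{7}}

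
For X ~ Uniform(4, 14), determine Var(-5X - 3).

For X ~ Uniform(4, 14):
Var(X) = \frac{25}{3}
Var(-5X - 3) = (-5)² × Var(X) = 25 × \frac{25}{3} = \frac{625}{3}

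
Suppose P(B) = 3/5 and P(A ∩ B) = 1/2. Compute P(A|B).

P(A|B) = P(A ∩ B) / P(B)
= (1/2) / (3/5)
= 5/6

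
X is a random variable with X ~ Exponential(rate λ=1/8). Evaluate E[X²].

Using the identity E[X²] = Var(X) + (E[X])²:
E[X] = 8
Var(X) = 64
E[X²] = 64 + (8)²
= 128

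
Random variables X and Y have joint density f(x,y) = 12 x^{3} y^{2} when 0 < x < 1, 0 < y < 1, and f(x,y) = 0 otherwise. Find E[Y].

E[Y] = ∫_0^1 ∫_0^1 y × f(x,y) dx dy
= \frac{3}{4}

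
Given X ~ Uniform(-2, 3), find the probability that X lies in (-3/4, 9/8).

P(-3/4 < X < 9/8) = ∫_{-3/4}^{9/8} f(x) dx
where f(x) = \frac{1}{5}
= \frac{3}{8}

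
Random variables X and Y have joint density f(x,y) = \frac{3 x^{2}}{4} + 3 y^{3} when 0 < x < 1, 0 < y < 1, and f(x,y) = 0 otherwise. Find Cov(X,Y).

E[XY] = ∫∫ xy × f(x,y) dx dy = \frac{63}{160}
E[X] = \frac{9}{16}
E[Y] = \frac{29}{40}
Cov(X,Y) = E[XY] - E[X]E[Y] = - \frac{9}{640}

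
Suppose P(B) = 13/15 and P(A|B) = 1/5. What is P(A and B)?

By definition, P(A|B) = P(A ∩ B) / P(B)
So P(A ∩ B) = P(A|B) × P(B)
= 1/5 × 13/15
= 13/75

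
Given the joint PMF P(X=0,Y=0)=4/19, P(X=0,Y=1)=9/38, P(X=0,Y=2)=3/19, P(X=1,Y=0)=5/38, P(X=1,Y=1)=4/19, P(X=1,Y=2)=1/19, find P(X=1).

P(X=1) = P(X=1,Y=0) + P(X=1,Y=1) + P(X=1,Y=2)
= 5/38 + 4/19 + 1/19
= 15/38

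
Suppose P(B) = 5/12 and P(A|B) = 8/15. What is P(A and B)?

By definition, P(A|B) = P(A ∩ B) / P(B)
So P(A ∩ B) = P(A|B) × P(B)
= 8/15 × 5/12
= 2/9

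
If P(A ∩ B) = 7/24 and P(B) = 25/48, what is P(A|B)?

P(A|B) = P(A ∩ B) / P(B)
= (7/24) / (25/48)
= 14/25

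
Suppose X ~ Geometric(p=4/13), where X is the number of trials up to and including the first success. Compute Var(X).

For X ~ Geometric(p=4/13), where X is the number of trials up to and including the first success:
Var(X) = \frac{117}{16}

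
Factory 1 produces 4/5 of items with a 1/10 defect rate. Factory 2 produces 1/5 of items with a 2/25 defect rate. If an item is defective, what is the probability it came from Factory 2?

Using Bayes' theorem:
P(F1) = 4/5, P(D|F1) = 1/10
P(F2) = 1/5, P(D|F2) = 2/25
P(D) = P(D|F1)P(F1) + P(D|F2)P(F2)
     = \frac{12}{125}
P(F2|D) = P(D|F2)P(F2) / P(D)
= \frac{1}{6}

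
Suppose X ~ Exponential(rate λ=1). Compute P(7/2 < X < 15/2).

P(7/2 < X < 15/2) = ∫_{7/2}^{15/2} f(x) dx
where f(x) = e^{- x}
= - \frac{1 - e^{4}}{e^{\frac{15}{2}}}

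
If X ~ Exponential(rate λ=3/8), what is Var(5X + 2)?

For X ~ Exponential(rate λ=3/8):
Var(X) = \frac{64}{9}
Var(5X + 2) = (5)² × Var(X) = 25 × \frac{64}{9} = \frac{1600}{9}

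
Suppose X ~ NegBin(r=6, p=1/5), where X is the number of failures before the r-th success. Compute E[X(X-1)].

E[X(X-1)] = E[X² - X] = E[X²] - E[X]
E[X] = 24
E[X²] = Var(X) + (E[X])² = 120 + (24)² = 696
E[X(X-1)] = 696 - 24 = 672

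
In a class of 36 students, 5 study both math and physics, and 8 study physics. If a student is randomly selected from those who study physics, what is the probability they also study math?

P(A ∩ B) = 5/36
P(B) = 8/36 = 2/9
P(A|B) = P(A ∩ B) / P(B) = (5/36) / (2/9) = 5/8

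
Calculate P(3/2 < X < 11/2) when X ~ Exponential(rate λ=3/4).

P(3/2 < X < 11/2) = ∫_{3/2}^{11/2} f(x) dx
where f(x) = \frac{3 e^{- \frac{3 x}{4}}}{4}
= - \frac{1 - e^{3}}{e^{\frac{33}{8}}}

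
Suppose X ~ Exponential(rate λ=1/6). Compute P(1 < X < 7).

P(1 < X < 7) = ∫_{1}^{7} f(x) dx
where f(x) = \frac{e^{- \frac{x}{6}}}{6}
= - \frac{1 - e}{e^{\frac{7}{6}}}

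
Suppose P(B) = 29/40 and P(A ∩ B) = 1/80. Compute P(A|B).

P(A|B) = P(A ∩ B) / P(B)
= (1/80) / (29/40)
= 1/58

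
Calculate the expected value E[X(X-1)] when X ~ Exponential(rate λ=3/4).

E[X(X-1)] = E[X² - X] = E[X²] - E[X]
E[X] = \frac{4}{3}
E[X²] = Var(X) + (E[X])² = \frac{16}{9} + (\frac{4}{3})² = \frac{32}{9}
E[X(X-1)] = \frac{32}{9} - \frac{4}{3} = \frac{20}{9}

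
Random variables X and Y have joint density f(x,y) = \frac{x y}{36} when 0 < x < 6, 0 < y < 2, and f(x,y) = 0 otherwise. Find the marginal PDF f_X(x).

f_X(x) = ∫_0^2 f(x,y) dy
= ∫_0^2 \frac{x y}{36} dy
= \frac{x}{18} for 0 < x < 6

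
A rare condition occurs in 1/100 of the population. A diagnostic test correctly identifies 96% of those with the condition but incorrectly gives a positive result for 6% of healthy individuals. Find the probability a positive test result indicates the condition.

Let D = the rare event, + = positive/flagged.
P(D) = 1/100
P(+|D) = 96/100 = 24/25
P(+|D') = 6/100 = 3/50
P(+) = P(+|D)P(D) + P(+|D')P(D')
     = \frac{24}{25} × \frac{1}{100} + \frac{3}{50} × \frac{99}{100}
     = \frac{69}{1000}
P(D|+) = P(+|D)P(D)/P(+) = \frac{16}{115}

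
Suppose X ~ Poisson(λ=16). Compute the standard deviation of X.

For X ~ Poisson(λ=16):
Var(X) = 16
SD(X) = √(Var(X)) = √(16) = 4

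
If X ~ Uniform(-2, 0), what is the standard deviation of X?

For X ~ Uniform(-2, 0):
Var(X) = \frac{1}{3}
SD(X) = √(Var(X)) = √(\frac{1}{3}) = \frac{\sqrt{3}}{3}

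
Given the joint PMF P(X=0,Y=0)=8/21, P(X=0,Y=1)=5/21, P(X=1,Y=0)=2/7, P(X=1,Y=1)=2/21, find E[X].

First find marginal of X:
P(X=0) = 13/21
P(X=1) = 8/21
E[X] = 0 × 13/21 + 1 × 8/21 = 8/21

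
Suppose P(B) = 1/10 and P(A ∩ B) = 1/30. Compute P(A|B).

P(A|B) = P(A ∩ B) / P(B)
= (1/30) / (1/10)
= 1/3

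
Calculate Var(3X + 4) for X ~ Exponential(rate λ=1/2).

For X ~ Exponential(rate λ=1/2):
Var(X) = 4
Var(3X + 4) = (3)² × Var(X) = 9 × 4 = 36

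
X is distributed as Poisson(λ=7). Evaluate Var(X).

For X ~ Poisson(λ=7):
Var(X) = 7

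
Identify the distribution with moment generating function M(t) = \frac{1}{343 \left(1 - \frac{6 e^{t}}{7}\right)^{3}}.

The MGF M(t) = \frac{1}{343 \left(1 - \frac{6 e^{t}}{7}\right)^{3}} is the standard form for the NegativeBinomial distribution.
Comparing with the known MGF formula identifies: NegBin(r=3, p=1/7), X = failures before r-th success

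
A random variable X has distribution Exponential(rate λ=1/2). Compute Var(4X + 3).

For X ~ Exponential(rate λ=1/2):
Var(X) = 4
Var(4X + 3) = (4)² × Var(X) = 16 × 4 = 64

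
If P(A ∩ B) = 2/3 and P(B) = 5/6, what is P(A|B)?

P(A|B) = P(A ∩ B) / P(B)
= (2/3) / (5/6)
= 4/5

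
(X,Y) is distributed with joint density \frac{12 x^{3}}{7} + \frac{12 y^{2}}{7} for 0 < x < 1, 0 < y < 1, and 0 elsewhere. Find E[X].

E[X] = ∫_0^1 ∫_0^1 x × f(x,y) dy dx
= ∫_0^1 ∫_0^1 x × (\frac{12 x^{3}}{7} + \frac{12 y^{2}}{7}) dy dx
= \frac{22}{35}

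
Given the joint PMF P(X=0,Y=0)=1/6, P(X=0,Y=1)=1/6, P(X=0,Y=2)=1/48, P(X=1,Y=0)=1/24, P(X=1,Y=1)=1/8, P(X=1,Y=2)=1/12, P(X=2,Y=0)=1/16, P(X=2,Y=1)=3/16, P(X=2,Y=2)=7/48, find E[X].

First find marginal of X:
P(X=0) = 17/48
P(X=1) = 1/4
P(X=2) = 19/48
E[X] = 0 × 17/48 + 1 × 1/4 + 2 × 19/48 = 25/24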